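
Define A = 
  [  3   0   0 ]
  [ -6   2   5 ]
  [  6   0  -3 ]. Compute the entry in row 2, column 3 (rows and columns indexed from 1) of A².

-5

Characteristic polynomial: t^3 - 2t^2 - 9t + 18 = (t - 3)(t - 2)(t + 3), so the eigenvalues are -3, 2, 3.
t=3: eigenvector (1, -1, 1).
t=2: eigenvector (0, 1, 0).
t=-3: eigenvector (0, -1, 1).
P = [[1, 0, 0], [-1, 1, -1], [1, 0, 1]], D = diag(3, 2, -3), P⁻¹ = [[1, 0, 0], [0, 1, 1], [-1, 0, 1]].
A² = P·diag(9, 4, 9)·P⁻¹ = [[9, 0, 0], [0, 4, -5], [0, 0, 9]].
The requested entry is -5.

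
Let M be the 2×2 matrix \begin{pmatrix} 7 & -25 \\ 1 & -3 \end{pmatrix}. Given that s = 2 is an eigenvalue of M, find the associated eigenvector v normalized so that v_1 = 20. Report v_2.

4

M − 2I = [[5, -25], [1, -5]].
Solving (M − 2I)v = 0 gives the eigenspace spanned by (20, 4).
With v_1 = 20, v = (20, 4), so v_2 = 4.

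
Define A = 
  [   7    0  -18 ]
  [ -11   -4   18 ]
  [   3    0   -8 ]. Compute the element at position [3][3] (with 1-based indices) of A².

Characteristic polynomial: r^3 + 5r^2 + 2r - 8 = (r - 1)(r + 2)(r + 4), so the eigenvalues are -4, -2, 1.
r=1: eigenvector (3, -3, 1).
r=-2: eigenvector (2, -2, 1).
r=-4: eigenvector (0, 1, 0).
P = [[3, 2, 0], [-3, -2, 1], [1, 1, 0]], D = diag(1, -2, -4), P⁻¹ = [[1, 0, -2], [-1, 0, 3], [1, 1, 0]].
A² = P·diag(1, 4, 16)·P⁻¹ = [[-5, 0, 18], [21, 16, -18], [-3, 0, 10]].
The requested entry is 10.

10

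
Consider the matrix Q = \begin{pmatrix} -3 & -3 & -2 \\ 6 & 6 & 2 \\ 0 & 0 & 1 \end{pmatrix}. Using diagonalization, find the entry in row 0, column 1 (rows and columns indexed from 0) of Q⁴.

Characteristic polynomial: λ^3 - 4λ^2 + 3λ = λ(λ - 3)(λ - 1), so the eigenvalues are 0, 1, 3.
λ=0: eigenvector (1, -1, 0).
λ=1: eigenvector (-2, 2, 1).
λ=3: eigenvector (-1, 2, 0).
P = [[1, -2, -1], [-1, 2, 2], [0, 1, 0]], D = diag(0, 1, 3), P⁻¹ = [[2, 1, 2], [0, 0, 1], [1, 1, 0]].
Q⁴ = P·diag(0, 1, 81)·P⁻¹ = [[-81, -81, -2], [162, 162, 2], [0, 0, 1]].
The requested entry is -81.

-81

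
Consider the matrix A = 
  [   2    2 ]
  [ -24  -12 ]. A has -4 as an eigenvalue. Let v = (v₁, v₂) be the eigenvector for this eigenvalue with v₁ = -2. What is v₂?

6

A + 4I = [[6, 2], [-24, -8]].
Solving (A + 4I)v = 0 gives the eigenspace spanned by (-2, 6).
With v₁ = -2, v = (-2, 6), so v₂ = 6.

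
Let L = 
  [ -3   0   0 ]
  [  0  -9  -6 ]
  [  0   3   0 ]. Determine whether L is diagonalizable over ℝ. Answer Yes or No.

Yes

Characteristic polynomial: p(r) = r^3 + 12r^2 + 45r + 54 = (r + 3)^2(r + 6).
r = -3 has algebraic multiplicity 2; rank(L + 3I) = 1, so geometric multiplicity = 2.
Every eigenvalue has geometric = algebraic multiplicity, so L is diagonalizable.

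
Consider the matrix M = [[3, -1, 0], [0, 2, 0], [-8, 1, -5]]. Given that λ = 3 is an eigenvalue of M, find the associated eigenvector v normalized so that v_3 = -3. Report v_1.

3

M − 3I = [[0, -1, 0], [0, -1, 0], [-8, 1, -8]].
Solving (M − 3I)v = 0 gives the eigenspace spanned by (3, 0, -3).
With v_3 = -3, v = (3, 0, -3), so v_1 = 3.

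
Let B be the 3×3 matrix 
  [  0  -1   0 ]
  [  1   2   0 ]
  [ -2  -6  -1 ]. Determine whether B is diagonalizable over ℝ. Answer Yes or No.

No

Characteristic polynomial: p(r) = r^3 - r^2 - r + 1 = (r - 1)^2(r + 1).
r = 1 has algebraic multiplicity 2; rank(B − 1I) = 2, so geometric multiplicity = 1.
Geometric multiplicity < algebraic multiplicity, so B is not diagonalizable.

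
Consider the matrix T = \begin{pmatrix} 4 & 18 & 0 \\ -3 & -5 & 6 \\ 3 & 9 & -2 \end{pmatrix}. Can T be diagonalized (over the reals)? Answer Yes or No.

Yes

Characteristic polynomial: p(λ) = λ^3 + 3λ^2 - 18λ - 40 = (λ - 4)(λ + 2)(λ + 5).
All 3 eigenvalues are distinct, so T is diagonalizable.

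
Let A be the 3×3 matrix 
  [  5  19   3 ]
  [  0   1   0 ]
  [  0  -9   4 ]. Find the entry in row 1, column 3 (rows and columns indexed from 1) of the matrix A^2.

Characteristic polynomial: t^3 - 10t^2 + 29t - 20 = (t - 5)(t - 4)(t - 1), so the eigenvalues are 1, 4, 5.
t=5: eigenvector (1, 0, 0).
t=1: eigenvector (-7, 1, 3).
t=4: eigenvector (-3, 0, 1).
P = [[1, -7, -3], [0, 1, 0], [0, 3, 1]], D = diag(5, 1, 4), P⁻¹ = [[1, -2, 3], [0, 1, 0], [0, -3, 1]].
A² = P·diag(25, 1, 16)·P⁻¹ = [[25, 87, 27], [0, 1, 0], [0, -45, 16]].
The requested entry is 27.

27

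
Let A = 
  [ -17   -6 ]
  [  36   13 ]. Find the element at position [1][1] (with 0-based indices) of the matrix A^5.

6253

Characteristic polynomial: λ^2 + 4λ - 5 = (λ - 1)(λ + 5), so the eigenvalues are -5, 1.
λ=1: eigenvector (1, -3).
λ=-5: eigenvector (1, -2).
P = [[1, 1], [-3, -2]], D = diag(1, -5), P⁻¹ = [[-2, -1], [3, 1]].
A⁵ = P·diag(1, -3125)·P⁻¹ = [[-9377, -3126], [18756, 6253]].
The requested entry is 6253.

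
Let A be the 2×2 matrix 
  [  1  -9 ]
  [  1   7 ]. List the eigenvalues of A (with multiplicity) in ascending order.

Characteristic polynomial: p(μ) = μ^2 - 8μ + 16 = (μ - 4)^2.
Roots (with multiplicity): 4, 4.

4, 4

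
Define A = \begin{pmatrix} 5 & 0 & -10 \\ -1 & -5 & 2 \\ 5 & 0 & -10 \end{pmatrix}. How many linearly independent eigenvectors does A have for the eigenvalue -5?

1

A + 5I = [[10, 0, -10], [-1, 0, 2], [5, 0, -5]].
This matrix has rank 2, so its null space has dimension 3 − 2 = 1.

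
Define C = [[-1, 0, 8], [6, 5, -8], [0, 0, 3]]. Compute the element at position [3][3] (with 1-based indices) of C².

9

Characteristic polynomial: λ^3 - 7λ^2 + 7λ + 15 = (λ - 5)(λ - 3)(λ + 1), so the eigenvalues are -1, 3, 5.
λ=5: eigenvector (0, 1, 0).
λ=-1: eigenvector (1, -1, 0).
λ=3: eigenvector (2, -2, 1).
P = [[0, 1, 2], [1, -1, -2], [0, 0, 1]], D = diag(5, -1, 3), P⁻¹ = [[1, 1, 0], [1, 0, -2], [0, 0, 1]].
C² = P·diag(25, 1, 9)·P⁻¹ = [[1, 0, 16], [24, 25, -16], [0, 0, 9]].
The requested entry is 9.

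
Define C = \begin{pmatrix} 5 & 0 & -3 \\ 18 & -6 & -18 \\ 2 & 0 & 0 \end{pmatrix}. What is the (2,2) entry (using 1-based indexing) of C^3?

-216

Characteristic polynomial: μ^3 + μ^2 - 24μ + 36 = (μ - 3)(μ - 2)(μ + 6), so the eigenvalues are -6, 2, 3.
μ=3: eigenvector (3, 2, 2).
μ=-6: eigenvector (0, 1, 0).
μ=2: eigenvector (1, 0, 1).
P = [[3, 0, 1], [2, 1, 0], [2, 0, 1]], D = diag(3, -6, 2), P⁻¹ = [[1, 0, -1], [-2, 1, 2], [-2, 0, 3]].
C³ = P·diag(27, -216, 8)·P⁻¹ = [[65, 0, -57], [486, -216, -486], [38, 0, -30]].
The requested entry is -216.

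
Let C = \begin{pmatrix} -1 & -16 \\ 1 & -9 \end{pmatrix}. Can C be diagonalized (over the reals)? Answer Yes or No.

No

Characteristic polynomial: p(s) = s^2 + 10s + 25 = (s + 5)^2.
s = -5 has algebraic multiplicity 2; rank(C + 5I) = 1, so geometric multiplicity = 1.
Geometric multiplicity < algebraic multiplicity, so C is not diagonalizable.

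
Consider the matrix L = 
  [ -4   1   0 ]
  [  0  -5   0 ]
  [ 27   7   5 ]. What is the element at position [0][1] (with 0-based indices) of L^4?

Characteristic polynomial: μ^3 + 4μ^2 - 25μ - 100 = (μ - 5)(μ + 4)(μ + 5), so the eigenvalues are -5, -4, 5.
μ=-4: eigenvector (1, 0, -3).
μ=5: eigenvector (0, 0, 1).
μ=-5: eigenvector (-1, 1, 2).
P = [[1, 0, -1], [0, 0, 1], [-3, 1, 2]], D = diag(-4, 5, -5), P⁻¹ = [[1, 1, 0], [3, 1, 1], [0, 1, 0]].
L⁴ = P·diag(256, 625, 625)·P⁻¹ = [[256, -369, 0], [0, 625, 0], [1107, 1107, 625]].
The requested entry is -369.

-369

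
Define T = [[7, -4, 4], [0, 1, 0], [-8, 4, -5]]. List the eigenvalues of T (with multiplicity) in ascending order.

-1, 1, 3

Characteristic polynomial: p(λ) = λ^3 - 3λ^2 - λ + 3 = (λ - 3)(λ - 1)(λ + 1).
Roots (with multiplicity): -1, 1, 3.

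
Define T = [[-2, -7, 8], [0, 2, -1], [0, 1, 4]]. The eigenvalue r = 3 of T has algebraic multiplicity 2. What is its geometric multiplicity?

T − 3I = [[-5, -7, 8], [0, -1, -1], [0, 1, 1]].
This matrix has rank 2, so its null space has dimension 3 − 2 = 1.

1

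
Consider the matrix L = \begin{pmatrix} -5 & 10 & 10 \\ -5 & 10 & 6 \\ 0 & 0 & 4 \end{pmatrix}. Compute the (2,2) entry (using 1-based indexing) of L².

50

Characteristic polynomial: t^3 - 9t^2 + 20t = t(t - 5)(t - 4), so the eigenvalues are 0, 4, 5.
t=5: eigenvector (-1, -1, 0).
t=4: eigenvector (0, -1, 1).
t=0: eigenvector (2, 1, 0).
P = [[-1, 0, 2], [-1, -1, 1], [0, 1, 0]], D = diag(5, 4, 0), P⁻¹ = [[1, -2, -2], [0, 0, 1], [1, -1, -1]].
L² = P·diag(25, 16, 0)·P⁻¹ = [[-25, 50, 50], [-25, 50, 34], [0, 0, 16]].
The requested entry is 50.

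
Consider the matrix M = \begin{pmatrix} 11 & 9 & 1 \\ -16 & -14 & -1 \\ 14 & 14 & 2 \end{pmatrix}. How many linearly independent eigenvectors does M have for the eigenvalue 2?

M − 2I = [[9, 9, 1], [-16, -16, -1], [14, 14, 0]].
This matrix has rank 2, so its null space has dimension 3 − 2 = 1.

1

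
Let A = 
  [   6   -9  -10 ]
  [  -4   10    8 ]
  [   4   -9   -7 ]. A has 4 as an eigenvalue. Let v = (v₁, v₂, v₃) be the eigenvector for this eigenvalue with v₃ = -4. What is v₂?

A − 4I = [[2, -9, -10], [-4, 6, 8], [4, -9, -11]].
Solving (A − 4I)v = 0 gives the eigenspace spanned by (-2, 4, -4).
With v₃ = -4, v = (-2, 4, -4), so v₂ = 4.

4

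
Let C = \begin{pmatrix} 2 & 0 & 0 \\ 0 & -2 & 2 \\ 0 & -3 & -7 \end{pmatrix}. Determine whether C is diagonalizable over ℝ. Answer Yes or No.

Characteristic polynomial: p(λ) = λ^3 + 7λ^2 + 2λ - 40 = (λ - 2)(λ + 4)(λ + 5).
All 3 eigenvalues are distinct, so C is diagonalizable.

Yes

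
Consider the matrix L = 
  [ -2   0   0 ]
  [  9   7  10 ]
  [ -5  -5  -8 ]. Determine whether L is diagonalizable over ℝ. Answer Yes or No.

Characteristic polynomial: p(λ) = λ^3 + 3λ^2 - 4λ - 12 = (λ - 2)(λ + 2)(λ + 3).
All 3 eigenvalues are distinct, so L is diagonalizable.

Yes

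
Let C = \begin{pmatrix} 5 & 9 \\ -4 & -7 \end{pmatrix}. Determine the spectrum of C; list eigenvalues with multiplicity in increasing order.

-1, -1

Characteristic polynomial: p(μ) = μ^2 + 2μ + 1 = (μ + 1)^2.
Roots (with multiplicity): -1, -1.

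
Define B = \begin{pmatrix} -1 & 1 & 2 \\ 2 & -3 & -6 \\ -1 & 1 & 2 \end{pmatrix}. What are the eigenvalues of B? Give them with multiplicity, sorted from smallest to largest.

-1, -1, 0

Characteristic polynomial: p(λ) = λ^3 + 2λ^2 + λ = λ(λ + 1)^2.
Roots (with multiplicity): -1, -1, 0.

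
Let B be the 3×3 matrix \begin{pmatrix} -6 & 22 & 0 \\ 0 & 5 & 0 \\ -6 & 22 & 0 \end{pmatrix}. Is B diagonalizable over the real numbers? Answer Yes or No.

Yes

Characteristic polynomial: p(λ) = λ^3 + λ^2 - 30λ = λ(λ - 5)(λ + 6).
All 3 eigenvalues are distinct, so B is diagonalizable.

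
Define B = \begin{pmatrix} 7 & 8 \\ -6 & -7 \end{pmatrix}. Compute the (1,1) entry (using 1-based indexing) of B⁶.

1

Characteristic polynomial: μ^2 - 1 = (μ - 1)(μ + 1), so the eigenvalues are -1, 1.
μ=-1: eigenvector (-1, 1).
μ=1: eigenvector (4, -3).
P = [[-1, 4], [1, -3]], D = diag(-1, 1), P⁻¹ = [[3, 4], [1, 1]].
B⁶ = P·diag(1, 1)·P⁻¹ = [[1, 0], [0, 1]].
The requested entry is 1.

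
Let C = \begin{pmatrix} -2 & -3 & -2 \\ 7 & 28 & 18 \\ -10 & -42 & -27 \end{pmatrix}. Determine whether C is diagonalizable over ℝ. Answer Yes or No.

Characteristic polynomial: p(t) = t^3 + t^2 - t - 1 = (t - 1)(t + 1)^2.
t = -1 has algebraic multiplicity 2; rank(C + 1I) = 2, so geometric multiplicity = 1.
Geometric multiplicity < algebraic multiplicity, so C is not diagonalizable.

No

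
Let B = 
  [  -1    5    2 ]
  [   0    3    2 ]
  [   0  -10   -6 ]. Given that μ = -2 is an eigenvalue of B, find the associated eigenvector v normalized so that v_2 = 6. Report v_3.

-15

B + 2I = [[1, 5, 2], [0, 5, 2], [0, -10, -4]].
Solving (B + 2I)v = 0 gives the eigenspace spanned by (0, 6, -15).
With v_2 = 6, v = (0, 6, -15), so v_3 = -15.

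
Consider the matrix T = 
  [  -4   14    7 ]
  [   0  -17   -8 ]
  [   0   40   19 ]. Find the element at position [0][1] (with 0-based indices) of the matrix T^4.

Characteristic polynomial: s^3 + 2s^2 - 11s - 12 = (s - 3)(s + 1)(s + 4), so the eigenvalues are -4, -1, 3.
s=-4: eigenvector (1, 0, 0).
s=-1: eigenvector (0, 1, -2).
s=3: eigenvector (1, -2, 5).
P = [[1, 0, 1], [0, 1, -2], [0, -2, 5]], D = diag(-4, -1, 3), P⁻¹ = [[1, -2, -1], [0, 5, 2], [0, 2, 1]].
T⁴ = P·diag(256, 1, 81)·P⁻¹ = [[256, -350, -175], [0, -319, -160], [0, 800, 401]].
The requested entry is -350.

-350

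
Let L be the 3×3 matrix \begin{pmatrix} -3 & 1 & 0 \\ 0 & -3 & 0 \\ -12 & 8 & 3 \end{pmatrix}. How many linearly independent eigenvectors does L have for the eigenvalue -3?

L + 3I = [[0, 1, 0], [0, 0, 0], [-12, 8, 6]].
This matrix has rank 2, so its null space has dimension 3 − 2 = 1.

1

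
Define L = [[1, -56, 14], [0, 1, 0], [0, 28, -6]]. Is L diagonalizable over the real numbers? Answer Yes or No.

Characteristic polynomial: p(λ) = λ^3 + 4λ^2 - 11λ + 6 = (λ - 1)^2(λ + 6).
λ = 1 has algebraic multiplicity 2; rank(L − 1I) = 1, so geometric multiplicity = 2.
Every eigenvalue has geometric = algebraic multiplicity, so L is diagonalizable.

Yes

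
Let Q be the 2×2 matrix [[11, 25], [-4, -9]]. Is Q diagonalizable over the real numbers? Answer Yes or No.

No

Characteristic polynomial: p(r) = r^2 - 2r + 1 = (r - 1)^2.
r = 1 has algebraic multiplicity 2; rank(Q − 1I) = 1, so geometric multiplicity = 1.
Geometric multiplicity < algebraic multiplicity, so Q is not diagonalizable.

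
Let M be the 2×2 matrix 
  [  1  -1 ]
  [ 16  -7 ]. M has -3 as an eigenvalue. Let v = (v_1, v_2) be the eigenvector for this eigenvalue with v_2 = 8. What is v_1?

M + 3I = [[4, -1], [16, -4]].
Solving (M + 3I)v = 0 gives the eigenspace spanned by (2, 8).
With v_2 = 8, v = (2, 8), so v_1 = 2.

2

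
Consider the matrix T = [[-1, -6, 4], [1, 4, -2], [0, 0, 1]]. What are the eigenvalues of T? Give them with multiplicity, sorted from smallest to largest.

Characteristic polynomial: p(r) = r^3 - 4r^2 + 5r - 2 = (r - 2)(r - 1)^2.
Roots (with multiplicity): 1, 1, 2.

1, 1, 2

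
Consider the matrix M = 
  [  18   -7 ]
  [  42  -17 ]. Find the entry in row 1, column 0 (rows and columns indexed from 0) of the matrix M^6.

Characteristic polynomial: r^2 - r - 12 = (r - 4)(r + 3), so the eigenvalues are -3, 4.
r=4: eigenvector (1, 2).
r=-3: eigenvector (1, 3).
P = [[1, 1], [2, 3]], D = diag(4, -3), P⁻¹ = [[3, -1], [-2, 1]].
M⁶ = P·diag(4096, 729)·P⁻¹ = [[10830, -3367], [20202, -6005]].
The requested entry is 20202.

20202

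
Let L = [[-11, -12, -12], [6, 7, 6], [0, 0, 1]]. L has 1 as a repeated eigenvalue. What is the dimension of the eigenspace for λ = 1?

L − 1I = [[-12, -12, -12], [6, 6, 6], [0, 0, 0]].
This matrix has rank 1, so its null space has dimension 3 − 1 = 2.

2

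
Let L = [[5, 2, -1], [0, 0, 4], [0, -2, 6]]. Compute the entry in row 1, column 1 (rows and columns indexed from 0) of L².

Characteristic polynomial: t^3 - 11t^2 + 38t - 40 = (t - 5)(t - 4)(t - 2), so the eigenvalues are 2, 4, 5.
t=4: eigenvector (1, -1, -1).
t=2: eigenvector (-1, 2, 1).
t=5: eigenvector (1, 0, 0).
P = [[1, -1, 1], [-1, 2, 0], [-1, 1, 0]], D = diag(4, 2, 5), P⁻¹ = [[0, 1, -2], [0, 1, -1], [1, 0, 1]].
L² = P·diag(16, 4, 25)·P⁻¹ = [[25, 12, -3], [0, -8, 24], [0, -12, 28]].
The requested entry is -8.

-8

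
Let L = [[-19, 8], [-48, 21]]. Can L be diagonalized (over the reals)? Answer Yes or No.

Yes

Characteristic polynomial: p(r) = r^2 - 2r - 15 = (r - 5)(r + 3).
All 2 eigenvalues are distinct, so L is diagonalizable.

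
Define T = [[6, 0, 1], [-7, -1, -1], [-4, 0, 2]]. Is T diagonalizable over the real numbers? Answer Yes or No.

No

Characteristic polynomial: p(r) = r^3 - 7r^2 + 8r + 16 = (r - 4)^2(r + 1).
r = 4 has algebraic multiplicity 2; rank(T − 4I) = 2, so geometric multiplicity = 1.
Geometric multiplicity < algebraic multiplicity, so T is not diagonalizable.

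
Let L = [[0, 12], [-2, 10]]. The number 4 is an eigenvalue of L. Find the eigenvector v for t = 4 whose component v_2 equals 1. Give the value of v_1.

L − 4I = [[-4, 12], [-2, 6]].
Solving (L − 4I)v = 0 gives the eigenspace spanned by (3, 1).
With v_2 = 1, v = (3, 1), so v_1 = 3.

3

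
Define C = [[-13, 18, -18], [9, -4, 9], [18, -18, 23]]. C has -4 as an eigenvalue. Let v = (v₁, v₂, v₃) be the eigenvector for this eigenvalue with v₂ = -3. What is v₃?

-6

C + 4I = [[-9, 18, -18], [9, 0, 9], [18, -18, 27]].
Solving (C + 4I)v = 0 gives the eigenspace spanned by (6, -3, -6).
With v₂ = -3, v = (6, -3, -6), so v₃ = -6.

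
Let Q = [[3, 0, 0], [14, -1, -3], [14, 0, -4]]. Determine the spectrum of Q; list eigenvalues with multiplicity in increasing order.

Characteristic polynomial: p(μ) = μ^3 + 2μ^2 - 11μ - 12 = (μ - 3)(μ + 1)(μ + 4).
Roots (with multiplicity): -4, -1, 3.

-4, -1, 3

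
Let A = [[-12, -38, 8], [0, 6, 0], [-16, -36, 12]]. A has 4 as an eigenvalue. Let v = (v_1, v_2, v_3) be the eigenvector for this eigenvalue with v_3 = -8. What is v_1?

A − 4I = [[-16, -38, 8], [0, 2, 0], [-16, -36, 8]].
Solving (A − 4I)v = 0 gives the eigenspace spanned by (-4, 0, -8).
With v_3 = -8, v = (-4, 0, -8), so v_1 = -4.

-4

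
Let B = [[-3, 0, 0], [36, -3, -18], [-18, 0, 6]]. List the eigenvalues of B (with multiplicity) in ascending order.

-3, -3, 6

Characteristic polynomial: p(s) = s^3 - 27s - 54 = (s - 6)(s + 3)^2.
Roots (with multiplicity): -3, -3, 6.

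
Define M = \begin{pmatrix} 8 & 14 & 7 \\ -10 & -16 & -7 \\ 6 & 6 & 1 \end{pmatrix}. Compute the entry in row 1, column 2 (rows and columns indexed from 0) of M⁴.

Characteristic polynomial: μ^3 + 7μ^2 + 4μ - 12 = (μ - 1)(μ + 2)(μ + 6), so the eigenvalues are -6, -2, 1.
μ=1: eigenvector (1, -1, 1).
μ=-2: eigenvector (0, 1, -2).
μ=-6: eigenvector (-1, 1, 0).
P = [[1, 0, -1], [-1, 1, 1], [1, -2, 0]], D = diag(1, -2, -6), P⁻¹ = [[2, 2, 1], [1, 1, 0], [1, 2, 1]].
M⁴ = P·diag(1, 16, 1296)·P⁻¹ = [[-1294, -2590, -1295], [1310, 2606, 1295], [-30, -30, 1]].
The requested entry is 1295.

1295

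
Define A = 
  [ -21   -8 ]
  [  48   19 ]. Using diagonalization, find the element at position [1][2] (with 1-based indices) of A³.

-152

Characteristic polynomial: s^2 + 2s - 15 = (s - 3)(s + 5), so the eigenvalues are -5, 3.
s=3: eigenvector (1, -3).
s=-5: eigenvector (1, -2).
P = [[1, 1], [-3, -2]], D = diag(3, -5), P⁻¹ = [[-2, -1], [3, 1]].
A³ = P·diag(27, -125)·P⁻¹ = [[-429, -152], [912, 331]].
The requested entry is -152.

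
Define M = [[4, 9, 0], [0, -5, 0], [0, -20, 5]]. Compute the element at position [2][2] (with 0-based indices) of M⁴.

625

Characteristic polynomial: s^3 - 4s^2 - 25s + 100 = (s - 5)(s - 4)(s + 5), so the eigenvalues are -5, 4, 5.
s=4: eigenvector (1, 0, 0).
s=-5: eigenvector (-1, 1, 2).
s=5: eigenvector (0, 0, 1).
P = [[1, -1, 0], [0, 1, 0], [0, 2, 1]], D = diag(4, -5, 5), P⁻¹ = [[1, 1, 0], [0, 1, 0], [0, -2, 1]].
M⁴ = P·diag(256, 625, 625)·P⁻¹ = [[256, -369, 0], [0, 625, 0], [0, 0, 625]].
The requested entry is 625.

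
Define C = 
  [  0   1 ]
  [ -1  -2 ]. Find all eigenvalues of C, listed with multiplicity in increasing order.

Characteristic polynomial: p(s) = s^2 + 2s + 1 = (s + 1)^2.
Roots (with multiplicity): -1, -1.

-1, -1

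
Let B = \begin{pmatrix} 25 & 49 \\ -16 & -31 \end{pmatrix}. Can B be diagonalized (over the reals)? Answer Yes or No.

Characteristic polynomial: p(t) = t^2 + 6t + 9 = (t + 3)^2.
t = -3 has algebraic multiplicity 2; rank(B + 3I) = 1, so geometric multiplicity = 1.
Geometric multiplicity < algebraic multiplicity, so B is not diagonalizable.

No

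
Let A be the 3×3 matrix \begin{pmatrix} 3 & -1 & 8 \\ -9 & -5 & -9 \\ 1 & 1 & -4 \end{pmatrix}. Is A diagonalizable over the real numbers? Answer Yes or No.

No

Characteristic polynomial: p(λ) = λ^3 + 6λ^2 - 15λ - 100 = (λ - 4)(λ + 5)^2.
λ = -5 has algebraic multiplicity 2; rank(A + 5I) = 2, so geometric multiplicity = 1.
Geometric multiplicity < algebraic multiplicity, so A is not diagonalizable.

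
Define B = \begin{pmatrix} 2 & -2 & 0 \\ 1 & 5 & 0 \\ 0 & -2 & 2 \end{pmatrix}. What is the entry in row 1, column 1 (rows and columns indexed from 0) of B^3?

101

Characteristic polynomial: t^3 - 9t^2 + 26t - 24 = (t - 4)(t - 3)(t - 2), so the eigenvalues are 2, 3, 4.
t=3: eigenvector (2, -1, 2).
t=4: eigenvector (-1, 1, -1).
t=2: eigenvector (0, 0, 1).
P = [[2, -1, 0], [-1, 1, 0], [2, -1, 1]], D = diag(3, 4, 2), P⁻¹ = [[1, 1, 0], [1, 2, 0], [-1, 0, 1]].
B³ = P·diag(27, 64, 8)·P⁻¹ = [[-10, -74, 0], [37, 101, 0], [-18, -74, 8]].
The requested entry is 101.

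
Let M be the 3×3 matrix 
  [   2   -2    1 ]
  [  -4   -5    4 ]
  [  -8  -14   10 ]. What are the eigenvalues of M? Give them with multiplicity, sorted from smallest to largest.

2, 2, 3

Characteristic polynomial: p(t) = t^3 - 7t^2 + 16t - 12 = (t - 3)(t - 2)^2.
Roots (with multiplicity): 2, 2, 3.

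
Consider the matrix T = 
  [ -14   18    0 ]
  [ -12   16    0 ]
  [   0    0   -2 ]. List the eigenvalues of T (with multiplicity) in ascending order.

-2, -2, 4

Characteristic polynomial: p(r) = r^3 - 12r - 16 = (r - 4)(r + 2)^2.
Roots (with multiplicity): -2, -2, 4.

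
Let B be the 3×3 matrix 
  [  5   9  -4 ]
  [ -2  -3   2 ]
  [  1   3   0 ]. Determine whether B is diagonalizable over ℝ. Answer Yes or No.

Characteristic polynomial: p(s) = s^3 - 2s^2 + s = s(s - 1)^2.
s = 1 has algebraic multiplicity 2; rank(B − 1I) = 2, so geometric multiplicity = 1.
Geometric multiplicity < algebraic multiplicity, so B is not diagonalizable.

No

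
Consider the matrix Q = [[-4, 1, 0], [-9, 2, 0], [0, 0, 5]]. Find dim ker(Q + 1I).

Q + 1I = [[-3, 1, 0], [-9, 3, 0], [0, 0, 6]].
This matrix has rank 2, so its null space has dimension 3 − 2 = 1.

1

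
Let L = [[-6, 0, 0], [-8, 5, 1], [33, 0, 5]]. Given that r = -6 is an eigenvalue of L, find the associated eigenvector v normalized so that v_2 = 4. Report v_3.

-12

L + 6I = [[0, 0, 0], [-8, 11, 1], [33, 0, 11]].
Solving (L + 6I)v = 0 gives the eigenspace spanned by (4, 4, -12).
With v_2 = 4, v = (4, 4, -12), so v_3 = -12.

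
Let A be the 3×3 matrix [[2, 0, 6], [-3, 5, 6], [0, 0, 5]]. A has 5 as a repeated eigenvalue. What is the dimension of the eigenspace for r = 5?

A − 5I = [[-3, 0, 6], [-3, 0, 6], [0, 0, 0]].
This matrix has rank 1, so its null space has dimension 3 − 1 = 2.

2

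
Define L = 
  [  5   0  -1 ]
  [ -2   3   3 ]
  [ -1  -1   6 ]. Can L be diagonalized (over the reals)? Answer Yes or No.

Characteristic polynomial: p(r) = r^3 - 14r^2 + 65r - 100 = (r - 5)^2(r - 4).
r = 5 has algebraic multiplicity 2; rank(L − 5I) = 2, so geometric multiplicity = 1.
Geometric multiplicity < algebraic multiplicity, so L is not diagonalizable.

No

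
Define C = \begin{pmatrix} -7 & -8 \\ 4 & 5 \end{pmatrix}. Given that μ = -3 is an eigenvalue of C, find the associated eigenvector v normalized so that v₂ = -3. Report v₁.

C + 3I = [[-4, -8], [4, 8]].
Solving (C + 3I)v = 0 gives the eigenspace spanned by (6, -3).
With v₂ = -3, v = (6, -3), so v₁ = 6.

6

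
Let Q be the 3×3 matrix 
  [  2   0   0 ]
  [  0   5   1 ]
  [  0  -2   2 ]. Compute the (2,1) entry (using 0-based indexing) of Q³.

Characteristic polynomial: s^3 - 9s^2 + 26s - 24 = (s - 4)(s - 3)(s - 2), so the eigenvalues are 2, 3, 4.
s=2: eigenvector (1, 0, 0).
s=4: eigenvector (0, 1, -1).
s=3: eigenvector (0, -1, 2).
P = [[1, 0, 0], [0, 1, -1], [0, -1, 2]], D = diag(2, 4, 3), P⁻¹ = [[1, 0, 0], [0, 2, 1], [0, 1, 1]].
Q³ = P·diag(8, 64, 27)·P⁻¹ = [[8, 0, 0], [0, 101, 37], [0, -74, -10]].
The requested entry is -74.

-74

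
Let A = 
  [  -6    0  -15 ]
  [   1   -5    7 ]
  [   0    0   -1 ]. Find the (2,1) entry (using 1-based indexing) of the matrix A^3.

Characteristic polynomial: λ^3 + 12λ^2 + 41λ + 30 = (λ + 1)(λ + 5)(λ + 6), so the eigenvalues are -6, -5, -1.
λ=-5: eigenvector (0, 1, 0).
λ=-6: eigenvector (1, -1, 0).
λ=-1: eigenvector (-3, 1, 1).
P = [[0, 1, -3], [1, -1, 1], [0, 0, 1]], D = diag(-5, -6, -1), P⁻¹ = [[1, 1, 2], [1, 0, 3], [0, 0, 1]].
A³ = P·diag(-125, -216, -1)·P⁻¹ = [[-216, 0, -645], [91, -125, 397], [0, 0, -1]].
The requested entry is 91.

91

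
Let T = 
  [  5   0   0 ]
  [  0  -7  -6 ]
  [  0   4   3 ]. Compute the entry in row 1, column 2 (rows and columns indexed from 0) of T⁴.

240

Characteristic polynomial: r^3 - r^2 - 17r - 15 = (r - 5)(r + 1)(r + 3), so the eigenvalues are -3, -1, 5.
r=5: eigenvector (1, 0, 0).
r=-1: eigenvector (0, -1, 1).
r=-3: eigenvector (0, 3, -2).
P = [[1, 0, 0], [0, -1, 3], [0, 1, -2]], D = diag(5, -1, -3), P⁻¹ = [[1, 0, 0], [0, 2, 3], [0, 1, 1]].
T⁴ = P·diag(625, 1, 81)·P⁻¹ = [[625, 0, 0], [0, 241, 240], [0, -160, -159]].
The requested entry is 240.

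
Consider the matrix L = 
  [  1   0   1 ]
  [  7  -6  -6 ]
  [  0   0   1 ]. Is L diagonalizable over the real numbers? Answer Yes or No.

Characteristic polynomial: p(λ) = λ^3 + 4λ^2 - 11λ + 6 = (λ - 1)^2(λ + 6).
λ = 1 has algebraic multiplicity 2; rank(L − 1I) = 2, so geometric multiplicity = 1.
Geometric multiplicity < algebraic multiplicity, so L is not diagonalizable.

No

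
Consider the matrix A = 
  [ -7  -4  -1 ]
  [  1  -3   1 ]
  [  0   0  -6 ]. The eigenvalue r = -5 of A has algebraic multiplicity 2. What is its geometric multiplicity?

1

A + 5I = [[-2, -4, -1], [1, 2, 1], [0, 0, -1]].
This matrix has rank 2, so its null space has dimension 3 − 2 = 1.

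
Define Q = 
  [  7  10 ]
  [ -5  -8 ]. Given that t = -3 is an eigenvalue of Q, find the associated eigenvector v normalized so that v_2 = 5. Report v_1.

Q + 3I = [[10, 10], [-5, -5]].
Solving (Q + 3I)v = 0 gives the eigenspace spanned by (-5, 5).
With v_2 = 5, v = (-5, 5), so v_1 = -5.

-5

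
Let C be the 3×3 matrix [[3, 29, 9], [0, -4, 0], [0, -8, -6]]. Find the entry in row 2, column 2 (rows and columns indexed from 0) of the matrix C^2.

Characteristic polynomial: t^3 + 7t^2 - 6t - 72 = (t - 3)(t + 4)(t + 6), so the eigenvalues are -6, -4, 3.
t=3: eigenvector (1, 0, 0).
t=-4: eigenvector (1, 1, -4).
t=-6: eigenvector (-1, 0, 1).
P = [[1, 1, -1], [0, 1, 0], [0, -4, 1]], D = diag(3, -4, -6), P⁻¹ = [[1, 3, 1], [0, 1, 0], [0, 4, 1]].
C² = P·diag(9, 16, 36)·P⁻¹ = [[9, -101, -27], [0, 16, 0], [0, 80, 36]].
The requested entry is 36.

36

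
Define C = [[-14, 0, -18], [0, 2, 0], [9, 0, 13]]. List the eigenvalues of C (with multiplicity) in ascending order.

Characteristic polynomial: p(r) = r^3 - r^2 - 22r + 40 = (r - 4)(r - 2)(r + 5).
Roots (with multiplicity): -5, 2, 4.

-5, 2, 4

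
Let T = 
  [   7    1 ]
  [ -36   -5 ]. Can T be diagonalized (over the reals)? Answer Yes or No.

Characteristic polynomial: p(s) = s^2 - 2s + 1 = (s - 1)^2.
s = 1 has algebraic multiplicity 2; rank(T − 1I) = 1, so geometric multiplicity = 1.
Geometric multiplicity < algebraic multiplicity, so T is not diagonalizable.

No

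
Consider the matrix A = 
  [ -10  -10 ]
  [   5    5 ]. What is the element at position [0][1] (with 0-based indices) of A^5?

Characteristic polynomial: μ^2 + 5μ = μ(μ + 5), so the eigenvalues are -5, 0.
μ=0: eigenvector (1, -1).
μ=-5: eigenvector (2, -1).
P = [[1, 2], [-1, -1]], D = diag(0, -5), P⁻¹ = [[-1, -2], [1, 1]].
A⁵ = P·diag(0, -3125)·P⁻¹ = [[-6250, -6250], [3125, 3125]].
The requested entry is -6250.

-6250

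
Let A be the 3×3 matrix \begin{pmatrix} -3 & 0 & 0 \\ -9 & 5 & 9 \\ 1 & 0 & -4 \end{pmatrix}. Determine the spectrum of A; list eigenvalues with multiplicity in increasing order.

-4, -3, 5

Characteristic polynomial: p(s) = s^3 + 2s^2 - 23s - 60 = (s - 5)(s + 3)(s + 4).
Roots (with multiplicity): -4, -3, 5.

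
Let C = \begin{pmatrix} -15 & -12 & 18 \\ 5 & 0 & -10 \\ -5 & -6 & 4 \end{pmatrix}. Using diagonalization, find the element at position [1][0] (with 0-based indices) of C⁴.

Characteristic polynomial: λ^3 + 11λ^2 + 30λ = λ(λ + 5)(λ + 6), so the eigenvalues are -6, -5, 0.
λ=-5: eigenvector (3, -1, 1).
λ=0: eigenvector (-2, 1, -1).
λ=-6: eigenvector (2, 0, 1).
P = [[3, -2, 2], [-1, 1, 0], [1, -1, 1]], D = diag(-5, 0, -6), P⁻¹ = [[1, 0, -2], [1, 1, -2], [0, 1, 1]].
C⁴ = P·diag(625, 0, 1296)·P⁻¹ = [[1875, 2592, -1158], [-625, 0, 1250], [625, 1296, 46]].
The requested entry is -625.

-625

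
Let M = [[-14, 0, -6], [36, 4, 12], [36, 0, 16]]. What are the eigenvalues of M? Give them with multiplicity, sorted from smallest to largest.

-2, 4, 4

Characteristic polynomial: p(s) = s^3 - 6s^2 + 32 = (s - 4)^2(s + 2).
Roots (with multiplicity): -2, 4, 4.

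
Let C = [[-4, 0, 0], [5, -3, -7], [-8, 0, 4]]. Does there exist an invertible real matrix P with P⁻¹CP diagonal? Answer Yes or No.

Yes

Characteristic polynomial: p(μ) = μ^3 + 3μ^2 - 16μ - 48 = (μ - 4)(μ + 3)(μ + 4).
All 3 eigenvalues are distinct, so C is diagonalizable.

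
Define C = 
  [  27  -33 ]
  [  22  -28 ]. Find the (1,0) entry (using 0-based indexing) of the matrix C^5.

21802

Characteristic polynomial: r^2 + r - 30 = (r - 5)(r + 6), so the eigenvalues are -6, 5.
r=-6: eigenvector (1, 1).
r=5: eigenvector (-3, -2).
P = [[1, -3], [1, -2]], D = diag(-6, 5), P⁻¹ = [[-2, 3], [-1, 1]].
C⁵ = P·diag(-7776, 3125)·P⁻¹ = [[24927, -32703], [21802, -29578]].
The requested entry is 21802.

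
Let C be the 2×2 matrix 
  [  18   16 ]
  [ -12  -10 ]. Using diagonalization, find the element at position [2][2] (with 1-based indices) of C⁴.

-3824

Characteristic polynomial: r^2 - 8r + 12 = (r - 6)(r - 2), so the eigenvalues are 2, 6.
r=6: eigenvector (4, -3).
r=2: eigenvector (-1, 1).
P = [[4, -1], [-3, 1]], D = diag(6, 2), P⁻¹ = [[1, 1], [3, 4]].
C⁴ = P·diag(1296, 16)·P⁻¹ = [[5136, 5120], [-3840, -3824]].
The requested entry is -3824.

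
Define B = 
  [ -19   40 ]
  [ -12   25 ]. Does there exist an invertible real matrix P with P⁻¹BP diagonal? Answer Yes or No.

Yes

Characteristic polynomial: p(s) = s^2 - 6s + 5 = (s - 5)(s - 1).
All 2 eigenvalues are distinct, so B is diagonalizable.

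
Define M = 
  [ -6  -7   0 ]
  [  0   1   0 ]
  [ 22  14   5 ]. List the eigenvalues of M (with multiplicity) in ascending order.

Characteristic polynomial: p(μ) = μ^3 - 31μ + 30 = (μ - 5)(μ - 1)(μ + 6).
Roots (with multiplicity): -6, 1, 5.

-6, 1, 5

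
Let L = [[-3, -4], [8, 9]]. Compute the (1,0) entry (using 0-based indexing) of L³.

Characteristic polynomial: t^2 - 6t + 5 = (t - 5)(t - 1), so the eigenvalues are 1, 5.
t=5: eigenvector (1, -2).
t=1: eigenvector (1, -1).
P = [[1, 1], [-2, -1]], D = diag(5, 1), P⁻¹ = [[-1, -1], [2, 1]].
L³ = P·diag(125, 1)·P⁻¹ = [[-123, -124], [248, 249]].
The requested entry is 248.

248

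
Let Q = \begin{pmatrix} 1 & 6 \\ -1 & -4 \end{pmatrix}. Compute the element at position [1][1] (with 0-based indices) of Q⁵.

-94

Characteristic polynomial: λ^2 + 3λ + 2 = (λ + 1)(λ + 2), so the eigenvalues are -2, -1.
λ=-2: eigenvector (-2, 1).
λ=-1: eigenvector (-3, 1).
P = [[-2, -3], [1, 1]], D = diag(-2, -1), P⁻¹ = [[1, 3], [-1, -2]].
Q⁵ = P·diag(-32, -1)·P⁻¹ = [[61, 186], [-31, -94]].
The requested entry is -94.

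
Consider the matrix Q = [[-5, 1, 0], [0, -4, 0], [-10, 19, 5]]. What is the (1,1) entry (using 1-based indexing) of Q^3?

-125

Characteristic polynomial: t^3 + 4t^2 - 25t - 100 = (t - 5)(t + 4)(t + 5), so the eigenvalues are -5, -4, 5.
t=-4: eigenvector (1, 1, -1).
t=5: eigenvector (0, 0, 1).
t=-5: eigenvector (-1, 0, -1).
P = [[1, 0, -1], [1, 0, 0], [-1, 1, -1]], D = diag(-4, 5, -5), P⁻¹ = [[0, 1, 0], [-1, 2, 1], [-1, 1, 0]].
Q³ = P·diag(-64, 125, -125)·P⁻¹ = [[-125, 61, 0], [0, -64, 0], [-250, 439, 125]].
The requested entry is -125.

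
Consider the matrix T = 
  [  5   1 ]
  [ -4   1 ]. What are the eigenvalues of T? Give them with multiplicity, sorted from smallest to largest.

3, 3

Characteristic polynomial: p(r) = r^2 - 6r + 9 = (r - 3)^2.
Roots (with multiplicity): 3, 3.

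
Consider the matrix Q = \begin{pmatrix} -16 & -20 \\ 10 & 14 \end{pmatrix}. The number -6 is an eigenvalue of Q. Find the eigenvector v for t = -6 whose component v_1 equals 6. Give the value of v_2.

-3

Q + 6I = [[-10, -20], [10, 20]].
Solving (Q + 6I)v = 0 gives the eigenspace spanned by (6, -3).
With v_1 = 6, v = (6, -3), so v_2 = -3.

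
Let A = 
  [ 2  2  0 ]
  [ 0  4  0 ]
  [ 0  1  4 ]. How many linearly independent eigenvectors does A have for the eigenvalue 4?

A − 4I = [[-2, 2, 0], [0, 0, 0], [0, 1, 0]].
This matrix has rank 2, so its null space has dimension 3 − 2 = 1.

1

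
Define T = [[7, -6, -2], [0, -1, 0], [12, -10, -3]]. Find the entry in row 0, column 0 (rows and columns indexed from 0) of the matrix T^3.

Characteristic polynomial: λ^3 - 3λ^2 - λ + 3 = (λ - 3)(λ - 1)(λ + 1), so the eigenvalues are -1, 1, 3.
λ=3: eigenvector (1, 0, 2).
λ=-1: eigenvector (1, 1, 1).
λ=1: eigenvector (1, 0, 3).
P = [[1, 1, 1], [0, 1, 0], [2, 1, 3]], D = diag(3, -1, 1), P⁻¹ = [[3, -2, -1], [0, 1, 0], [-2, 1, 1]].
T³ = P·diag(27, -1, 1)·P⁻¹ = [[79, -54, -26], [0, -1, 0], [156, -106, -51]].
The requested entry is 79.

79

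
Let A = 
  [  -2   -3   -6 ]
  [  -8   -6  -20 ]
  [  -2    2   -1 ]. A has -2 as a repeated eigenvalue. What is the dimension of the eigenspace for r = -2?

A + 2I = [[0, -3, -6], [-8, -4, -20], [-2, 2, 1]].
This matrix has rank 2, so its null space has dimension 3 − 2 = 1.

1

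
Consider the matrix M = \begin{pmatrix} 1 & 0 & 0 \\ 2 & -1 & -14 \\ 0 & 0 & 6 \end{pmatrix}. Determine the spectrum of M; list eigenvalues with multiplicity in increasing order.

-1, 1, 6

Characteristic polynomial: p(t) = t^3 - 6t^2 - t + 6 = (t - 6)(t - 1)(t + 1).
Roots (with multiplicity): -1, 1, 6.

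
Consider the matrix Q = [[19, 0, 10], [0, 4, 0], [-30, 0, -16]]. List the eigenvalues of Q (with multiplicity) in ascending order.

-1, 4, 4

Characteristic polynomial: p(s) = s^3 - 7s^2 + 8s + 16 = (s - 4)^2(s + 1).
Roots (with multiplicity): -1, 4, 4.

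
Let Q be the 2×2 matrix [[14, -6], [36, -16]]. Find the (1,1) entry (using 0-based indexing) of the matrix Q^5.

-3136

Characteristic polynomial: μ^2 + 2μ - 8 = (μ - 2)(μ + 4), so the eigenvalues are -4, 2.
μ=2: eigenvector (1, 2).
μ=-4: eigenvector (1, 3).
P = [[1, 1], [2, 3]], D = diag(2, -4), P⁻¹ = [[3, -1], [-2, 1]].
Q⁵ = P·diag(32, -1024)·P⁻¹ = [[2144, -1056], [6336, -3136]].
The requested entry is -3136.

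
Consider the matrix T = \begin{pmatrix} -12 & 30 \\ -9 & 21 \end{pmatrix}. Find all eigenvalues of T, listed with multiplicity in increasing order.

Characteristic polynomial: p(r) = r^2 - 9r + 18 = (r - 6)(r - 3).
Roots (with multiplicity): 3, 6.

3, 6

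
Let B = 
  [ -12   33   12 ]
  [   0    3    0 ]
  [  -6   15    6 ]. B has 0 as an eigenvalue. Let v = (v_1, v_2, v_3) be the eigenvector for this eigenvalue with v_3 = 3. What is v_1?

B = [[-12, 33, 12], [0, 3, 0], [-6, 15, 6]].
Solving (B)v = 0 gives the eigenspace spanned by (3, 0, 3).
With v_3 = 3, v = (3, 0, 3), so v_1 = 3.

3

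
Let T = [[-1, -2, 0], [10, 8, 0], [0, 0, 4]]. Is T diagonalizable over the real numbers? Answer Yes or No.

Yes

Characteristic polynomial: p(λ) = λ^3 - 11λ^2 + 40λ - 48 = (λ - 4)^2(λ - 3).
λ = 4 has algebraic multiplicity 2; rank(T − 4I) = 1, so geometric multiplicity = 2.
Every eigenvalue has geometric = algebraic multiplicity, so T is diagonalizable.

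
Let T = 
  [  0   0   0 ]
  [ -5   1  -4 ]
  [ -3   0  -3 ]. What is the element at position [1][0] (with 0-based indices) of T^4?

79

Characteristic polynomial: r^3 + 2r^2 - 3r = r(r - 1)(r + 3), so the eigenvalues are -3, 0, 1.
r=-3: eigenvector (0, 1, 1).
r=0: eigenvector (-1, -1, 1).
r=1: eigenvector (0, 1, 0).
P = [[0, -1, 0], [1, -1, 1], [1, 1, 0]], D = diag(-3, 0, 1), P⁻¹ = [[1, 0, 1], [-1, 0, 0], [-2, 1, -1]].
T⁴ = P·diag(81, 0, 1)·P⁻¹ = [[0, 0, 0], [79, 1, 80], [81, 0, 81]].
The requested entry is 79.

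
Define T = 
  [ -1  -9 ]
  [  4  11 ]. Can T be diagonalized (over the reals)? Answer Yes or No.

No

Characteristic polynomial: p(s) = s^2 - 10s + 25 = (s - 5)^2.
s = 5 has algebraic multiplicity 2; rank(T − 5I) = 1, so geometric multiplicity = 1.
Geometric multiplicity < algebraic multiplicity, so T is not diagonalizable.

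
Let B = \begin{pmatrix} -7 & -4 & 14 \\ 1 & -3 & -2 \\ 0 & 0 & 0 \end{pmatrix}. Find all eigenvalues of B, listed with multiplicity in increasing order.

-5, -5, 0

Characteristic polynomial: p(r) = r^3 + 10r^2 + 25r = r(r + 5)^2.
Roots (with multiplicity): -5, -5, 0.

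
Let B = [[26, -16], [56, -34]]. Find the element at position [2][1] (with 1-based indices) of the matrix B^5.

108416

Characteristic polynomial: s^2 + 8s + 12 = (s + 2)(s + 6), so the eigenvalues are -6, -2.
s=-2: eigenvector (-4, -7).
s=-6: eigenvector (1, 2).
P = [[-4, 1], [-7, 2]], D = diag(-2, -6), P⁻¹ = [[-2, 1], [-7, 4]].
B⁵ = P·diag(-32, -7776)·P⁻¹ = [[54176, -30976], [108416, -61984]].
The requested entry is 108416.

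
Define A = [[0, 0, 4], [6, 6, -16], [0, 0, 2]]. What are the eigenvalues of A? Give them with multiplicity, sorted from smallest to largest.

Characteristic polynomial: p(s) = s^3 - 8s^2 + 12s = s(s - 6)(s - 2).
Roots (with multiplicity): 0, 2, 6.

0, 2, 6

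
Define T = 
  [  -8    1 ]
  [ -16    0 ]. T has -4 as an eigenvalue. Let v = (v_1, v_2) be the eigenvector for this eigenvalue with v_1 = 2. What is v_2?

T + 4I = [[-4, 1], [-16, 4]].
Solving (T + 4I)v = 0 gives the eigenspace spanned by (2, 8).
With v_1 = 2, v = (2, 8), so v_2 = 8.

8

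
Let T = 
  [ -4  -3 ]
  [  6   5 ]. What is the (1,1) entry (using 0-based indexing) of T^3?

Characteristic polynomial: r^2 - r - 2 = (r - 2)(r + 1), so the eigenvalues are -1, 2.
r=-1: eigenvector (-1, 1).
r=2: eigenvector (-1, 2).
P = [[-1, -1], [1, 2]], D = diag(-1, 2), P⁻¹ = [[-2, -1], [1, 1]].
T³ = P·diag(-1, 8)·P⁻¹ = [[-10, -9], [18, 17]].
The requested entry is 17.

17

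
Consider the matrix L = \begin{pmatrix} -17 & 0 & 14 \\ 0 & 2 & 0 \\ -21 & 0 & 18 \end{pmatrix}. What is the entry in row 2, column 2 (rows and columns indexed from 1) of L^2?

Characteristic polynomial: s^3 - 3s^2 - 10s + 24 = (s - 4)(s - 2)(s + 3), so the eigenvalues are -3, 2, 4.
s=4: eigenvector (2, 0, 3).
s=2: eigenvector (0, 1, 0).
s=-3: eigenvector (1, 0, 1).
P = [[2, 0, 1], [0, 1, 0], [3, 0, 1]], D = diag(4, 2, -3), P⁻¹ = [[-1, 0, 1], [0, 1, 0], [3, 0, -2]].
L² = P·diag(16, 4, 9)·P⁻¹ = [[-5, 0, 14], [0, 4, 0], [-21, 0, 30]].
The requested entry is 4.

4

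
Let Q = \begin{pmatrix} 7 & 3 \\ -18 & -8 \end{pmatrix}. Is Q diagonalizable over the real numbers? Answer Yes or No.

Yes

Characteristic polynomial: p(t) = t^2 + t - 2 = (t - 1)(t + 2).
All 2 eigenvalues are distinct, so Q is diagonalizable.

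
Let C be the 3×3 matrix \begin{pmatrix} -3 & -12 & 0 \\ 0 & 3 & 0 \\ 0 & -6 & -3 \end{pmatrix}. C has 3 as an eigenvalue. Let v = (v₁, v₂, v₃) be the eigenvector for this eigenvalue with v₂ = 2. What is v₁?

C − 3I = [[-6, -12, 0], [0, 0, 0], [0, -6, -6]].
Solving (C − 3I)v = 0 gives the eigenspace spanned by (-4, 2, -2).
With v₂ = 2, v = (-4, 2, -2), so v₁ = -4.

-4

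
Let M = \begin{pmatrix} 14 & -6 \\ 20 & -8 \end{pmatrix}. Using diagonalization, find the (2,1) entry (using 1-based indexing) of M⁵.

9920

Characteristic polynomial: λ^2 - 6λ + 8 = (λ - 4)(λ - 2), so the eigenvalues are 2, 4.
λ=4: eigenvector (-3, -5).
λ=2: eigenvector (1, 2).
P = [[-3, 1], [-5, 2]], D = diag(4, 2), P⁻¹ = [[-2, 1], [-5, 3]].
M⁵ = P·diag(1024, 32)·P⁻¹ = [[5984, -2976], [9920, -4928]].
The requested entry is 9920.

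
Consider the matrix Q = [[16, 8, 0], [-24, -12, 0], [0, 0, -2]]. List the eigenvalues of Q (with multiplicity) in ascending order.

Characteristic polynomial: p(t) = t^3 - 2t^2 - 8t = t(t - 4)(t + 2).
Roots (with multiplicity): -2, 0, 4.

-2, 0, 4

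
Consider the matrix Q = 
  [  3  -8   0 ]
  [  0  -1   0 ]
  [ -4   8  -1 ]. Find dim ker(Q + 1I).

Q + 1I = [[4, -8, 0], [0, 0, 0], [-4, 8, 0]].
This matrix has rank 1, so its null space has dimension 3 − 1 = 2.

2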